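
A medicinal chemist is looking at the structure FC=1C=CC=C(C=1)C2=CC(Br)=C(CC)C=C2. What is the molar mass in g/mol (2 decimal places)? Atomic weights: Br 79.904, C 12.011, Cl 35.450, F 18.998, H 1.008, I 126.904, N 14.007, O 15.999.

279.15 g/mol

First, the molecular formula is C14H12BrF (counting implicit H from valence).
  Br: 1 × 79.904 = 79.904
  C: 14 × 12.011 = 168.154
  F: 1 × 18.998 = 18.998
  H: 12 × 1.008 = 12.096
Sum: 1×79.904 + 14×12.011 + 1×18.998 + 12×1.008 = 279.152 → 279.15 g/mol.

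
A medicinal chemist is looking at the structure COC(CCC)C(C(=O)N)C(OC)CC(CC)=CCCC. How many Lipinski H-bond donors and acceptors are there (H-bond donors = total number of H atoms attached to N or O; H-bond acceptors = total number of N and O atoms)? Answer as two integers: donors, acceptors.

2, 4

Donors: find every N or O and count the H atoms it carries.
  atom 2 (O): bond orders sum to 2 → 0 H
  atom 9 (O): bond orders sum to 2 → 0 H
  atom 10 (N): bond orders sum to 1 → 2 H
  atom 12 (O): bond orders sum to 2 → 0 H
Lipinski HBD = 2.
Acceptors: N atoms = 1, O atoms = 3 → HBA = 4.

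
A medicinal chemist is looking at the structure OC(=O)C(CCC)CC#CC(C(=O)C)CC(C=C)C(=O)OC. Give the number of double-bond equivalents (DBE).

6

Molecular formula: C17H24O5.
DoU = (2C + 2 + N − H − X) / 2, where X is the halogen count and O/S are ignored.
    = (2·17 + 2 + 0 − 24 − 0) / 2 = 12 / 2 = 6.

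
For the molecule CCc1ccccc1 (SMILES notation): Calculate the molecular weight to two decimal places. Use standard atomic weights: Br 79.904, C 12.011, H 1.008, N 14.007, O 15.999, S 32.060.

First, the molecular formula is C8H10 (counting implicit H from valence).
  C: 8 × 12.011 = 96.088
  H: 10 × 1.008 = 10.080
Sum: 8×12.011 + 10×1.008 = 106.168 → 106.17 g/mol.

106.17 g/mol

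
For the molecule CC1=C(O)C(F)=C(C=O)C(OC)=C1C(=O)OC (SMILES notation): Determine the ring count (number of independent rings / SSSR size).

In SMILES, each pair of matching ring-closure digits denotes one ring-closing bond; the number of such bonds equals the number of independent rings.
Ring-closure bonds here: 1.

1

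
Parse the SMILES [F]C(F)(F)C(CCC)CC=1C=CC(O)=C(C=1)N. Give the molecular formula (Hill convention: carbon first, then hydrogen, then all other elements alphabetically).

Walk through each heavy atom and fill implicit hydrogens from standard valence (C 4, N 3, O 2, S 2, halogen 1):
  atom 1: F with explicit H count 0
  atom 2: C, bond orders sum to 4 (valence 4) → 0 H
  atom 3: F (halogen, monovalent) → 0 H
  atom 4: F (halogen, monovalent) → 0 H
  atom 5: C, bond orders sum to 3 (valence 4) → 1 H
  atom 6: C, bond orders sum to 2 (valence 4) → 2 H
  atom 7: C, bond orders sum to 2 (valence 4) → 2 H
  atom 8: C, bond orders sum to 1 (valence 4) → 3 H
  atom 9: C, bond orders sum to 2 (valence 4) → 2 H
  atom 10: C, bond orders sum to 4 (valence 4) → 0 H
  atom 11: C, bond orders sum to 3 (valence 4) → 1 H
  atom 12: C, bond orders sum to 3 (valence 4) → 1 H
  atom 13: C, bond orders sum to 4 (valence 4) → 0 H
  atom 14: O, bond orders sum to 1 (valence 2) → 1 H
  atom 15: C, bond orders sum to 4 (valence 4) → 0 H
  atom 16: C, bond orders sum to 3 (valence 4) → 1 H
  atom 17: N, bond orders sum to 1 (valence 3) → 2 H
Totals → C:12, H:16, F:3, N:1, O:1.
In Hill order: C12H16F3NO.

C12H16F3NO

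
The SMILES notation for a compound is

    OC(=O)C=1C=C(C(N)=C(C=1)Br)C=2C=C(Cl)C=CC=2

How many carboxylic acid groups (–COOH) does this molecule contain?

1

The carboxylic acid motif appears at heavy-atom position 2 in the SMILES.
Other groups present: 1 primary amine.
Carboxylic acid count: 1.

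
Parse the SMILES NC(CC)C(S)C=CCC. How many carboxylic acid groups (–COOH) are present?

0

Scan the SMILES for the carboxylic acid motif — none present.
Groups that are present: 1 alkene, 1 primary amine, 1 thiol.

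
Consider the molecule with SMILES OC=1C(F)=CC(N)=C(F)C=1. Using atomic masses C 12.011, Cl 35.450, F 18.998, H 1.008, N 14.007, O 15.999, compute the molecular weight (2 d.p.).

145.11 g/mol

First, the molecular formula is C6H5F2NO (counting implicit H from valence).
  C: 6 × 12.011 = 72.066
  F: 2 × 18.998 = 37.996
  H: 5 × 1.008 = 5.040
  N: 1 × 14.007 = 14.007
  O: 1 × 15.999 = 15.999
Sum: 6×12.011 + 2×18.998 + 5×1.008 + 1×14.007 + 1×15.999 = 145.108 → 145.11 g/mol.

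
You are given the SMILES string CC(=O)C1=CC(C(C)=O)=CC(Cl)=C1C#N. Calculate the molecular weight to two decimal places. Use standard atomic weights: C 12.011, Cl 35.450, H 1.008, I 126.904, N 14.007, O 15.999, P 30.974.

First, the molecular formula is C11H8ClNO2 (counting implicit H from valence).
  C: 11 × 12.011 = 132.121
  Cl: 1 × 35.450 = 35.450
  H: 8 × 1.008 = 8.064
  N: 1 × 14.007 = 14.007
  O: 2 × 15.999 = 31.998
Sum: 11×12.011 + 1×35.450 + 8×1.008 + 1×14.007 + 2×15.999 = 221.640 → 221.64 g/mol.

221.64 g/mol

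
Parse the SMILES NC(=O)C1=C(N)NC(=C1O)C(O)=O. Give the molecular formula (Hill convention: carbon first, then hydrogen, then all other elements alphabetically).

C6H7N3O4

Walk through each heavy atom and fill implicit hydrogens from standard valence (C 4, N 3, O 2, S 2, halogen 1):
  atom 1: N, bond orders sum to 1 (valence 3) → 2 H
  atom 2: C, bond orders sum to 4 (valence 4) → 0 H
  atom 3: O, bond orders sum to 2 (valence 2) → 0 H
  atom 4: C, bond orders sum to 4 (valence 4) → 0 H
  atom 5: C, bond orders sum to 4 (valence 4) → 0 H
  atom 6: N, bond orders sum to 1 (valence 3) → 2 H
  atom 7: N, bond orders sum to 2 (valence 3) → 1 H
  atom 8: C, bond orders sum to 4 (valence 4) → 0 H
  atom 9: C, bond orders sum to 4 (valence 4) → 0 H
  atom 10: O, bond orders sum to 1 (valence 2) → 1 H
  atom 11: C, bond orders sum to 4 (valence 4) → 0 H
  atom 12: O, bond orders sum to 1 (valence 2) → 1 H
  atom 13: O, bond orders sum to 2 (valence 2) → 0 H
Totals → C:6, H:7, N:3, O:4.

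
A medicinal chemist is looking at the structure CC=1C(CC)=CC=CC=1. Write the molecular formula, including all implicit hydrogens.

C9H12

Walk through each heavy atom and fill implicit hydrogens from standard valence (C 4, N 3, O 2, S 2, halogen 1):
  atom 1: C, bond orders sum to 1 (valence 4) → 3 H
  atom 2: C, bond orders sum to 4 (valence 4) → 0 H
  atom 3: C, bond orders sum to 4 (valence 4) → 0 H
  atom 4: C, bond orders sum to 2 (valence 4) → 2 H
  atom 5: C, bond orders sum to 1 (valence 4) → 3 H
  atom 6: C, bond orders sum to 3 (valence 4) → 1 H
  atom 7: C, bond orders sum to 3 (valence 4) → 1 H
  atom 8: C, bond orders sum to 3 (valence 4) → 1 H
  atom 9: C, bond orders sum to 3 (valence 4) → 1 H
Totals → C:9, H:12.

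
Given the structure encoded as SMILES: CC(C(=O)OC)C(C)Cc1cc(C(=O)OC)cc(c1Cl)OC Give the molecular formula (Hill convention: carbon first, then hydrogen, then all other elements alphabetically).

Walk through each heavy atom and fill implicit hydrogens from standard valence (C 4, N 3, O 2, S 2, halogen 1); for lowercase aromatic atoms, an aromatic c carries 1 H when it has two neighbours and 0 H with three, and aromatic n carries 0 H:
  atom 1: C, bond orders sum to 1 (valence 4) → 3 H
  atom 2: C, bond orders sum to 3 (valence 4) → 1 H
  atom 3: C, bond orders sum to 4 (valence 4) → 0 H
  atom 4: O, bond orders sum to 2 (valence 2) → 0 H
  atom 5: O, bond orders sum to 2 (valence 2) → 0 H
  atom 6: C, bond orders sum to 1 (valence 4) → 3 H
  atom 7: C, bond orders sum to 3 (valence 4) → 1 H
  atom 8: C, bond orders sum to 1 (valence 4) → 3 H
  atom 9: C, bond orders sum to 2 (valence 4) → 2 H
  atom 10: aromatic c, 3 neighbours → 0 H
  atom 11: aromatic c, 2 neighbours → 1 H
  atom 12: aromatic c, 3 neighbours → 0 H
  atom 13: C, bond orders sum to 4 (valence 4) → 0 H
  atom 14: O, bond orders sum to 2 (valence 2) → 0 H
  atom 15: O, bond orders sum to 2 (valence 2) → 0 H
  atom 16: C, bond orders sum to 1 (valence 4) → 3 H
  atom 17: aromatic c, 2 neighbours → 1 H
  atom 18: aromatic c, 3 neighbours → 0 H
  atom 19: aromatic c, 3 neighbours → 0 H
  atom 20: Cl (halogen, monovalent) → 0 H
  atom 21: O, bond orders sum to 2 (valence 2) → 0 H
  atom 22: C, bond orders sum to 1 (valence 4) → 3 H
Totals → C:16, H:21, Cl:1, O:5.

C16H21ClO5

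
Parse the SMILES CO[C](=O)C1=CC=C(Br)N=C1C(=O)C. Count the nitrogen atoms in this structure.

1

Scan the SMILES for N atoms (remember two-letter symbols like Cl and Br are single atoms).
Nitrogen count: 1.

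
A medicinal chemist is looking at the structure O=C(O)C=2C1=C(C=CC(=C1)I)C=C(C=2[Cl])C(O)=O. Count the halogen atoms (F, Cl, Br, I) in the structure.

2

Halogen atoms appear at heavy-atom positions 11, 15 (1×Cl, 1×I).
Other groups present: 2 carboxylic acid.
Halogen count: 2.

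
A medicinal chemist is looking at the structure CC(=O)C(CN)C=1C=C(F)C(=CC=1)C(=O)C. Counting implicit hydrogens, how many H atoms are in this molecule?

Walk through each heavy atom and fill implicit hydrogens from standard valence (C 4, N 3, O 2, S 2, halogen 1):
  atom 1: C, bond orders sum to 1 (valence 4) → 3 H
  atom 2: C, bond orders sum to 4 (valence 4) → 0 H
  atom 3: O, bond orders sum to 2 (valence 2) → 0 H
  atom 4: C, bond orders sum to 3 (valence 4) → 1 H
  atom 5: C, bond orders sum to 2 (valence 4) → 2 H
  atom 6: N, bond orders sum to 1 (valence 3) → 2 H
  atom 7: C, bond orders sum to 4 (valence 4) → 0 H
  atom 8: C, bond orders sum to 3 (valence 4) → 1 H
  atom 9: C, bond orders sum to 4 (valence 4) → 0 H
  atom 10: F (halogen, monovalent) → 0 H
  atom 11: C, bond orders sum to 4 (valence 4) → 0 H
  atom 12: C, bond orders sum to 3 (valence 4) → 1 H
  atom 13: C, bond orders sum to 3 (valence 4) → 1 H
  atom 14: C, bond orders sum to 4 (valence 4) → 0 H
  atom 15: O, bond orders sum to 2 (valence 2) → 0 H
  atom 16: C, bond orders sum to 1 (valence 4) → 3 H
Total hydrogens: 14.

14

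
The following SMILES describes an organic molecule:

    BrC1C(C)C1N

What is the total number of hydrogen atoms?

Walk through each heavy atom and fill implicit hydrogens from standard valence (C 4, N 3, O 2, S 2, halogen 1):
  atom 1: Br (halogen, monovalent) → 0 H
  atom 2: C, bond orders sum to 3 (valence 4) → 1 H
  atom 3: C, bond orders sum to 3 (valence 4) → 1 H
  atom 4: C, bond orders sum to 1 (valence 4) → 3 H
  atom 5: C, bond orders sum to 3 (valence 4) → 1 H
  atom 6: N, bond orders sum to 1 (valence 3) → 2 H
Total hydrogens: 8.

8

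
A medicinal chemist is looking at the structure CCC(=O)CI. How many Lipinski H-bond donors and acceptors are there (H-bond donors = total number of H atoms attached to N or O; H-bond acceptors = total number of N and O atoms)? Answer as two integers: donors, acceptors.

0, 1

Donors: find every N or O and count the H atoms it carries.
  atom 4 (O): bond orders sum to 2 → 0 H
Lipinski HBD = 0.
Acceptors: N atoms = 0, O atoms = 1 → HBA = 1.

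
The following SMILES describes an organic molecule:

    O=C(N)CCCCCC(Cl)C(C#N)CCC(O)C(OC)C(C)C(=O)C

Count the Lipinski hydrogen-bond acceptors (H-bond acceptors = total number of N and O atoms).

N atoms: 2; O atoms: 4.
Lipinski HBA = 2 + 4 = 6.

6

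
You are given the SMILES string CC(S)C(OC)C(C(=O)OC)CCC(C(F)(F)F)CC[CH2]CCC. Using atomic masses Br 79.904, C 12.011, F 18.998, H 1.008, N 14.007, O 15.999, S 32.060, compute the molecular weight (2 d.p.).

First, the molecular formula is C17H31F3O3S (counting implicit H from valence).
  C: 17 × 12.011 = 204.187
  F: 3 × 18.998 = 56.994
  H: 31 × 1.008 = 31.248
  O: 3 × 15.999 = 47.997
  S: 1 × 32.060 = 32.060
Sum: 17×12.011 + 3×18.998 + 31×1.008 + 3×15.999 + 1×32.060 = 372.486 → 372.49 g/mol.

372.49 g/mol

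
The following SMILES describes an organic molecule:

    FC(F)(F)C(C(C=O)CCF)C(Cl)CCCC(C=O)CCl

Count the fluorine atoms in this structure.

4

Scan the SMILES for F atoms (remember two-letter symbols like Cl and Br are single atoms).
Fluorine count: 4.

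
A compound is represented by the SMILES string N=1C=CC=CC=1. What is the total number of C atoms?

5

Count every carbon token in the SMILES (each C, including those in ring-closure positions and inside branches).
Carbon count: 5.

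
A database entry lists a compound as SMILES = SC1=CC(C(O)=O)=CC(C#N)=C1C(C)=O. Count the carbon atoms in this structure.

10

Count every carbon token in the SMILES (each C, including those in ring-closure positions and inside branches).
Carbon count: 10.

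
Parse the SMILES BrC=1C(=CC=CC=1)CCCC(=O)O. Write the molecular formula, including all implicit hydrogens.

Walk through each heavy atom and fill implicit hydrogens from standard valence (C 4, N 3, O 2, S 2, halogen 1):
  atom 1: Br (halogen, monovalent) → 0 H
  atom 2: C, bond orders sum to 4 (valence 4) → 0 H
  atom 3: C, bond orders sum to 4 (valence 4) → 0 H
  atom 4: C, bond orders sum to 3 (valence 4) → 1 H
  atom 5: C, bond orders sum to 3 (valence 4) → 1 H
  atom 6: C, bond orders sum to 3 (valence 4) → 1 H
  atom 7: C, bond orders sum to 3 (valence 4) → 1 H
  atom 8: C, bond orders sum to 2 (valence 4) → 2 H
  atom 9: C, bond orders sum to 2 (valence 4) → 2 H
  atom 10: C, bond orders sum to 2 (valence 4) → 2 H
  atom 11: C, bond orders sum to 4 (valence 4) → 0 H
  atom 12: O, bond orders sum to 2 (valence 2) → 0 H
  atom 13: O, bond orders sum to 1 (valence 2) → 1 H
Totals → C:10, H:11, Br:1, O:2.
In Hill order: C10H11BrO2.

C10H11BrO2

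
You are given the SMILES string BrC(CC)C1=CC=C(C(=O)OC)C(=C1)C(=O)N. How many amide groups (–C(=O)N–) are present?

1

The amide motif appears at heavy-atom position 15 in the SMILES.
Other groups present: 1 ester.
Amide count: 1.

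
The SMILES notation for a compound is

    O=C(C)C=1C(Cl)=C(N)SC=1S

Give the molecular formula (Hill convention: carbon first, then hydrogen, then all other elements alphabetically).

C6H6ClNOS2

Walk through each heavy atom and fill implicit hydrogens from standard valence (C 4, N 3, O 2, S 2, halogen 1):
  atom 1: O, bond orders sum to 2 (valence 2) → 0 H
  atom 2: C, bond orders sum to 4 (valence 4) → 0 H
  atom 3: C, bond orders sum to 1 (valence 4) → 3 H
  atom 4: C, bond orders sum to 4 (valence 4) → 0 H
  atom 5: C, bond orders sum to 4 (valence 4) → 0 H
  atom 6: Cl (halogen, monovalent) → 0 H
  atom 7: C, bond orders sum to 4 (valence 4) → 0 H
  atom 8: N, bond orders sum to 1 (valence 3) → 2 H
  atom 9: S, bond orders sum to 2 (valence 2) → 0 H
  atom 10: C, bond orders sum to 4 (valence 4) → 0 H
  atom 11: S, bond orders sum to 1 (valence 2) → 1 H
Totals → C:6, H:6, Cl:1, N:1, O:1, S:2.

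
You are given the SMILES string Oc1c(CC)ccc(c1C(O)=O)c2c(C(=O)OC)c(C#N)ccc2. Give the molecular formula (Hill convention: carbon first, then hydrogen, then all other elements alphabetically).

Walk through each heavy atom and fill implicit hydrogens from standard valence (C 4, N 3, O 2, S 2, halogen 1); for lowercase aromatic atoms, an aromatic c carries 1 H when it has two neighbours and 0 H with three, and aromatic n carries 0 H:
  atom 1: O, bond orders sum to 1 (valence 2) → 1 H
  atom 2: aromatic c, 3 neighbours → 0 H
  atom 3: aromatic c, 3 neighbours → 0 H
  atom 4: C, bond orders sum to 2 (valence 4) → 2 H
  atom 5: C, bond orders sum to 1 (valence 4) → 3 H
  atom 6: aromatic c, 2 neighbours → 1 H
  atom 7: aromatic c, 2 neighbours → 1 H
  atom 8: aromatic c, 3 neighbours → 0 H
  atom 9: aromatic c, 3 neighbours → 0 H
  atom 10: C, bond orders sum to 4 (valence 4) → 0 H
  atom 11: O, bond orders sum to 1 (valence 2) → 1 H
  atom 12: O, bond orders sum to 2 (valence 2) → 0 H
  atom 13: aromatic c, 3 neighbours → 0 H
  atom 14: aromatic c, 3 neighbours → 0 H
  atom 15: C, bond orders sum to 4 (valence 4) → 0 H
  atom 16: O, bond orders sum to 2 (valence 2) → 0 H
  atom 17: O, bond orders sum to 2 (valence 2) → 0 H
  atom 18: C, bond orders sum to 1 (valence 4) → 3 H
  atom 19: aromatic c, 3 neighbours → 0 H
  atom 20: C, bond orders sum to 4 (valence 4) → 0 H
  atom 21: N, bond orders sum to 3 (valence 3) → 0 H
  atom 22: aromatic c, 2 neighbours → 1 H
  atom 23: aromatic c, 2 neighbours → 1 H
  atom 24: aromatic c, 2 neighbours → 1 H
Totals → C:18, H:15, N:1, O:5.

C18H15NO5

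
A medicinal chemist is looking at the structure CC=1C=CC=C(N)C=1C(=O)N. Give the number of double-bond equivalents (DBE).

5

Molecular formula: C8H10N2O.
DoU = (2C + 2 + N − H − X) / 2, where X is the halogen count and O/S are ignored.
    = (2·8 + 2 + 2 − 10 − 0) / 2 = 10 / 2 = 5.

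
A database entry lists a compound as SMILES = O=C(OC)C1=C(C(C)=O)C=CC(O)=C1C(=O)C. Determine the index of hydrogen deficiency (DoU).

7

Degree of unsaturation = (number of rings) + (number of π bonds).
Ring closures in the SMILES: 1.
π bonds: 6 double bonds (each 1 DoU) → 6 DoU from unsaturation.
Total DoU = 1 + 6 = 7.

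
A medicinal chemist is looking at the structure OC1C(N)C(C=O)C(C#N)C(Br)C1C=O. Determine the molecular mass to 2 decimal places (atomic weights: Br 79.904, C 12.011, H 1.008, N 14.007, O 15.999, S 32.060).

275.10 g/mol

First, the molecular formula is C9H11BrN2O3 (counting implicit H from valence).
  Br: 1 × 79.904 = 79.904
  C: 9 × 12.011 = 108.099
  H: 11 × 1.008 = 11.088
  N: 2 × 14.007 = 28.014
  O: 3 × 15.999 = 47.997
Sum: 1×79.904 + 9×12.011 + 11×1.008 + 2×14.007 + 3×15.999 = 275.102 → 275.10 g/mol.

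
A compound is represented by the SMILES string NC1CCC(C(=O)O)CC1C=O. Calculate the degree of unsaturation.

3

Degree of unsaturation = (number of rings) + (number of π bonds).
Ring closures in the SMILES: 1.
π bonds: 2 double bonds (each 1 DoU) → 2 DoU from unsaturation.
Total DoU = 1 + 2 = 3.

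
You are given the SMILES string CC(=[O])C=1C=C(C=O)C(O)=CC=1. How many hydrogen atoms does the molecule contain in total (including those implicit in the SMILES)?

Walk through each heavy atom and fill implicit hydrogens from standard valence (C 4, N 3, O 2, S 2, halogen 1):
  atom 1: C, bond orders sum to 1 (valence 4) → 3 H
  atom 2: C, bond orders sum to 4 (valence 4) → 0 H
  atom 3: O with explicit H count 0
  atom 4: C, bond orders sum to 4 (valence 4) → 0 H
  atom 5: C, bond orders sum to 3 (valence 4) → 1 H
  atom 6: C, bond orders sum to 4 (valence 4) → 0 H
  atom 7: C, bond orders sum to 3 (valence 4) → 1 H
  atom 8: O, bond orders sum to 2 (valence 2) → 0 H
  atom 9: C, bond orders sum to 4 (valence 4) → 0 H
  atom 10: O, bond orders sum to 1 (valence 2) → 1 H
  atom 11: C, bond orders sum to 3 (valence 4) → 1 H
  atom 12: C, bond orders sum to 3 (valence 4) → 1 H
Total hydrogens: 8.

8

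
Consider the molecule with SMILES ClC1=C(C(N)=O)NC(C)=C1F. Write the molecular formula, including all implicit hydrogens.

C6H6ClFN2O

Walk through each heavy atom and fill implicit hydrogens from standard valence (C 4, N 3, O 2, S 2, halogen 1):
  atom 1: Cl (halogen, monovalent) → 0 H
  atom 2: C, bond orders sum to 4 (valence 4) → 0 H
  atom 3: C, bond orders sum to 4 (valence 4) → 0 H
  atom 4: C, bond orders sum to 4 (valence 4) → 0 H
  atom 5: N, bond orders sum to 1 (valence 3) → 2 H
  atom 6: O, bond orders sum to 2 (valence 2) → 0 H
  atom 7: N, bond orders sum to 2 (valence 3) → 1 H
  atom 8: C, bond orders sum to 4 (valence 4) → 0 H
  atom 9: C, bond orders sum to 1 (valence 4) → 3 H
  atom 10: C, bond orders sum to 4 (valence 4) → 0 H
  atom 11: F (halogen, monovalent) → 0 H
Totals → C:6, H:6, Cl:1, F:1, N:2, O:1.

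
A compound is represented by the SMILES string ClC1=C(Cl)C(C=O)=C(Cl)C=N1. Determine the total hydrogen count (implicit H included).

2

Walk through each heavy atom and fill implicit hydrogens from standard valence (C 4, N 3, O 2, S 2, halogen 1):
  atom 1: Cl (halogen, monovalent) → 0 H
  atom 2: C, bond orders sum to 4 (valence 4) → 0 H
  atom 3: C, bond orders sum to 4 (valence 4) → 0 H
  atom 4: Cl (halogen, monovalent) → 0 H
  atom 5: C, bond orders sum to 4 (valence 4) → 0 H
  atom 6: C, bond orders sum to 3 (valence 4) → 1 H
  atom 7: O, bond orders sum to 2 (valence 2) → 0 H
  atom 8: C, bond orders sum to 4 (valence 4) → 0 H
  atom 9: Cl (halogen, monovalent) → 0 H
  atom 10: C, bond orders sum to 3 (valence 4) → 1 H
  atom 11: N, bond orders sum to 3 (valence 3) → 0 H
Total hydrogens: 2.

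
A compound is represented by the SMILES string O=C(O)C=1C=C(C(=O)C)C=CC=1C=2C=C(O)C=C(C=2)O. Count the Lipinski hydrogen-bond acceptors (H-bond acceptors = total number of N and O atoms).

5

N atoms: 0; O atoms: 5.
Lipinski HBA = 0 + 5 = 5.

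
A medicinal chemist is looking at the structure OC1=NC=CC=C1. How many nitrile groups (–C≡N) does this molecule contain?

Scan the SMILES for the nitrile motif — none present.
Groups that are present: 1 hydroxyl.

0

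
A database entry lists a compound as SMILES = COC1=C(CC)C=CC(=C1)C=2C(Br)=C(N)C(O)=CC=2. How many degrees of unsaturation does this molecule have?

8

Degree of unsaturation = (number of rings) + (number of π bonds).
Ring closures in the SMILES: 2.
π bonds: 6 double bonds (each 1 DoU) → 6 DoU from unsaturation.
Total DoU = 2 + 6 = 8.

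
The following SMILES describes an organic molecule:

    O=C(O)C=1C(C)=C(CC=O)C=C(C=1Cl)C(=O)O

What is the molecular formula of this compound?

Walk through each heavy atom and fill implicit hydrogens from standard valence (C 4, N 3, O 2, S 2, halogen 1):
  atom 1: O, bond orders sum to 2 (valence 2) → 0 H
  atom 2: C, bond orders sum to 4 (valence 4) → 0 H
  atom 3: O, bond orders sum to 1 (valence 2) → 1 H
  atom 4: C, bond orders sum to 4 (valence 4) → 0 H
  atom 5: C, bond orders sum to 4 (valence 4) → 0 H
  atom 6: C, bond orders sum to 1 (valence 4) → 3 H
  atom 7: C, bond orders sum to 4 (valence 4) → 0 H
  atom 8: C, bond orders sum to 2 (valence 4) → 2 H
  atom 9: C, bond orders sum to 3 (valence 4) → 1 H
  atom 10: O, bond orders sum to 2 (valence 2) → 0 H
  atom 11: C, bond orders sum to 3 (valence 4) → 1 H
  atom 12: C, bond orders sum to 4 (valence 4) → 0 H
  atom 13: C, bond orders sum to 4 (valence 4) → 0 H
  atom 14: Cl (halogen, monovalent) → 0 H
  atom 15: C, bond orders sum to 4 (valence 4) → 0 H
  atom 16: O, bond orders sum to 2 (valence 2) → 0 H
  atom 17: O, bond orders sum to 1 (valence 2) → 1 H
Totals → C:11, H:9, Cl:1, O:5.

C11H9ClO5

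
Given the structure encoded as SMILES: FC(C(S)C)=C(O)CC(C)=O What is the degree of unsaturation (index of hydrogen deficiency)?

2

Molecular formula: C7H11FO2S.
DoU = (2C + 2 + N − H − X) / 2, where X is the halogen count and O/S are ignored.
    = (2·7 + 2 + 0 − 11 − 1) / 2 = 4 / 2 = 2.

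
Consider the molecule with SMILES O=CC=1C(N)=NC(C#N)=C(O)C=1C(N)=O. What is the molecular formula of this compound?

Walk through each heavy atom and fill implicit hydrogens from standard valence (C 4, N 3, O 2, S 2, halogen 1):
  atom 1: O, bond orders sum to 2 (valence 2) → 0 H
  atom 2: C, bond orders sum to 3 (valence 4) → 1 H
  atom 3: C, bond orders sum to 4 (valence 4) → 0 H
  atom 4: C, bond orders sum to 4 (valence 4) → 0 H
  atom 5: N, bond orders sum to 1 (valence 3) → 2 H
  atom 6: N, bond orders sum to 3 (valence 3) → 0 H
  atom 7: C, bond orders sum to 4 (valence 4) → 0 H
  atom 8: C, bond orders sum to 4 (valence 4) → 0 H
  atom 9: N, bond orders sum to 3 (valence 3) → 0 H
  atom 10: C, bond orders sum to 4 (valence 4) → 0 H
  atom 11: O, bond orders sum to 1 (valence 2) → 1 H
  atom 12: C, bond orders sum to 4 (valence 4) → 0 H
  atom 13: C, bond orders sum to 4 (valence 4) → 0 H
  atom 14: N, bond orders sum to 1 (valence 3) → 2 H
  atom 15: O, bond orders sum to 2 (valence 2) → 0 H
Totals → C:8, H:6, N:4, O:3.
In Hill order: C8H6N4O3.

C8H6N4O3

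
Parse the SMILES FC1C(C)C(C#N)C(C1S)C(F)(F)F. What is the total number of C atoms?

Count every carbon token in the SMILES (each C, including those in ring-closure positions and inside branches).
Carbon count: 8.

8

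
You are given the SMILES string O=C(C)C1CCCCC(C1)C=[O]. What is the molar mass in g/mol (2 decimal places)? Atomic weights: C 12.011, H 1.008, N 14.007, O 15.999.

First, the molecular formula is C10H16O2 (counting implicit H from valence).
  C: 10 × 12.011 = 120.110
  H: 16 × 1.008 = 16.128
  O: 2 × 15.999 = 31.998
Sum: 10×12.011 + 16×1.008 + 2×15.999 = 168.236 → 168.24 g/mol.

168.24 g/mol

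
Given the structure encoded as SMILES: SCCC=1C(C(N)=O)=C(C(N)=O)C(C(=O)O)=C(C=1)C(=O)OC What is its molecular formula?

C13H14N2O6S

Walk through each heavy atom and fill implicit hydrogens from standard valence (C 4, N 3, O 2, S 2, halogen 1):
  atom 1: S, bond orders sum to 1 (valence 2) → 1 H
  atom 2: C, bond orders sum to 2 (valence 4) → 2 H
  atom 3: C, bond orders sum to 2 (valence 4) → 2 H
  atom 4: C, bond orders sum to 4 (valence 4) → 0 H
  atom 5: C, bond orders sum to 4 (valence 4) → 0 H
  atom 6: C, bond orders sum to 4 (valence 4) → 0 H
  atom 7: N, bond orders sum to 1 (valence 3) → 2 H
  atom 8: O, bond orders sum to 2 (valence 2) → 0 H
  atom 9: C, bond orders sum to 4 (valence 4) → 0 H
  atom 10: C, bond orders sum to 4 (valence 4) → 0 H
  atom 11: N, bond orders sum to 1 (valence 3) → 2 H
  atom 12: O, bond orders sum to 2 (valence 2) → 0 H
  atom 13: C, bond orders sum to 4 (valence 4) → 0 H
  atom 14: C, bond orders sum to 4 (valence 4) → 0 H
  atom 15: O, bond orders sum to 2 (valence 2) → 0 H
  atom 16: O, bond orders sum to 1 (valence 2) → 1 H
  atom 17: C, bond orders sum to 4 (valence 4) → 0 H
  atom 18: C, bond orders sum to 3 (valence 4) → 1 H
  atom 19: C, bond orders sum to 4 (valence 4) → 0 H
  atom 20: O, bond orders sum to 2 (valence 2) → 0 H
  atom 21: O, bond orders sum to 2 (valence 2) → 0 H
  atom 22: C, bond orders sum to 1 (valence 4) → 3 H
Totals → C:13, H:14, N:2, O:6, S:1.
In Hill order: C13H14N2O6S.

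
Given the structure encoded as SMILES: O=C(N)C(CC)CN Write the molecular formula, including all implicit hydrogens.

C5H12N2O

Walk through each heavy atom and fill implicit hydrogens from standard valence (C 4, N 3, O 2, S 2, halogen 1):
  atom 1: O, bond orders sum to 2 (valence 2) → 0 H
  atom 2: C, bond orders sum to 4 (valence 4) → 0 H
  atom 3: N, bond orders sum to 1 (valence 3) → 2 H
  atom 4: C, bond orders sum to 3 (valence 4) → 1 H
  atom 5: C, bond orders sum to 2 (valence 4) → 2 H
  atom 6: C, bond orders sum to 1 (valence 4) → 3 H
  atom 7: C, bond orders sum to 2 (valence 4) → 2 H
  atom 8: N, bond orders sum to 1 (valence 3) → 2 H
Totals → C:5, H:12, N:2, O:1.
In Hill order: C5H12N2O.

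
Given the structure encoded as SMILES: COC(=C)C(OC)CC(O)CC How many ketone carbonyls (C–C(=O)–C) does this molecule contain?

Scan the SMILES for the ketone motif — none present.
Groups that are present: 1 alkene, 2 ether, 1 hydroxyl.

0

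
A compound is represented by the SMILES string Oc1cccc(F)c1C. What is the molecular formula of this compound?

C7H7FO

Walk through each heavy atom and fill implicit hydrogens from standard valence (C 4, N 3, O 2, S 2, halogen 1); for lowercase aromatic atoms, an aromatic c carries 1 H when it has two neighbours and 0 H with three, and aromatic n carries 0 H:
  atom 1: O, bond orders sum to 1 (valence 2) → 1 H
  atom 2: aromatic c, 3 neighbours → 0 H
  atom 3: aromatic c, 2 neighbours → 1 H
  atom 4: aromatic c, 2 neighbours → 1 H
  atom 5: aromatic c, 2 neighbours → 1 H
  atom 6: aromatic c, 3 neighbours → 0 H
  atom 7: F (halogen, monovalent) → 0 H
  atom 8: aromatic c, 3 neighbours → 0 H
  atom 9: C, bond orders sum to 1 (valence 4) → 3 H
Totals → C:7, H:7, F:1, O:1.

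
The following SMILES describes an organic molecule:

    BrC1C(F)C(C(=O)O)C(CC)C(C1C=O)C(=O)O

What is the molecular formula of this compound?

Walk through each heavy atom and fill implicit hydrogens from standard valence (C 4, N 3, O 2, S 2, halogen 1):
  atom 1: Br (halogen, monovalent) → 0 H
  atom 2: C, bond orders sum to 3 (valence 4) → 1 H
  atom 3: C, bond orders sum to 3 (valence 4) → 1 H
  atom 4: F (halogen, monovalent) → 0 H
  atom 5: C, bond orders sum to 3 (valence 4) → 1 H
  atom 6: C, bond orders sum to 4 (valence 4) → 0 H
  atom 7: O, bond orders sum to 2 (valence 2) → 0 H
  atom 8: O, bond orders sum to 1 (valence 2) → 1 H
  atom 9: C, bond orders sum to 3 (valence 4) → 1 H
  atom 10: C, bond orders sum to 2 (valence 4) → 2 H
  atom 11: C, bond orders sum to 1 (valence 4) → 3 H
  atom 12: C, bond orders sum to 3 (valence 4) → 1 H
  atom 13: C, bond orders sum to 3 (valence 4) → 1 H
  atom 14: C, bond orders sum to 3 (valence 4) → 1 H
  atom 15: O, bond orders sum to 2 (valence 2) → 0 H
  atom 16: C, bond orders sum to 4 (valence 4) → 0 H
  atom 17: O, bond orders sum to 2 (valence 2) → 0 H
  atom 18: O, bond orders sum to 1 (valence 2) → 1 H
Totals → C:11, H:14, Br:1, F:1, O:5.

C11H14BrFO5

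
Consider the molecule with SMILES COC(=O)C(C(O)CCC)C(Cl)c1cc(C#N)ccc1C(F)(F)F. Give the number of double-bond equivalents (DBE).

7

Molecular formula: C16H17ClF3NO3.
DoU = (2C + 2 + N − H − X) / 2, where X is the halogen count and O/S are ignored.
    = (2·16 + 2 + 1 − 17 − 4) / 2 = 14 / 2 = 7.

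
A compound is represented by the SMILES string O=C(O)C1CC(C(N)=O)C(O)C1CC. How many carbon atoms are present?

Count every carbon token in the SMILES (each C, including those in ring-closure positions and inside branches).
Carbon count: 9.

9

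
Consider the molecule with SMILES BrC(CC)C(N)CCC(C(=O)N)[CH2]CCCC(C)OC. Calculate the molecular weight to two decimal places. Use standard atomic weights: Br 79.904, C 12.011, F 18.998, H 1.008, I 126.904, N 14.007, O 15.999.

351.33 g/mol

First, the molecular formula is C15H31BrN2O2 (counting implicit H from valence).
  Br: 1 × 79.904 = 79.904
  C: 15 × 12.011 = 180.165
  H: 31 × 1.008 = 31.248
  N: 2 × 14.007 = 28.014
  O: 2 × 15.999 = 31.998
Sum: 1×79.904 + 15×12.011 + 31×1.008 + 2×14.007 + 2×15.999 = 351.329 → 351.33 g/mol.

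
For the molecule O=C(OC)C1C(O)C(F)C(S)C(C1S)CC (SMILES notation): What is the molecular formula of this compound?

Walk through each heavy atom and fill implicit hydrogens from standard valence (C 4, N 3, O 2, S 2, halogen 1):
  atom 1: O, bond orders sum to 2 (valence 2) → 0 H
  atom 2: C, bond orders sum to 4 (valence 4) → 0 H
  atom 3: O, bond orders sum to 2 (valence 2) → 0 H
  atom 4: C, bond orders sum to 1 (valence 4) → 3 H
  atom 5: C, bond orders sum to 3 (valence 4) → 1 H
  atom 6: C, bond orders sum to 3 (valence 4) → 1 H
  atom 7: O, bond orders sum to 1 (valence 2) → 1 H
  atom 8: C, bond orders sum to 3 (valence 4) → 1 H
  atom 9: F (halogen, monovalent) → 0 H
  atom 10: C, bond orders sum to 3 (valence 4) → 1 H
  atom 11: S, bond orders sum to 1 (valence 2) → 1 H
  atom 12: C, bond orders sum to 3 (valence 4) → 1 H
  atom 13: C, bond orders sum to 3 (valence 4) → 1 H
  atom 14: S, bond orders sum to 1 (valence 2) → 1 H
  atom 15: C, bond orders sum to 2 (valence 4) → 2 H
  atom 16: C, bond orders sum to 1 (valence 4) → 3 H
Totals → C:10, H:17, F:1, O:3, S:2.

C10H17FO3S2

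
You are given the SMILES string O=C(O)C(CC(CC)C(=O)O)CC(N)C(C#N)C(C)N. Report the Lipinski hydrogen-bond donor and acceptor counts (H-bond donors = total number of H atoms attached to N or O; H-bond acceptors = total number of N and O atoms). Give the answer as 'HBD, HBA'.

6, 7

Donors: find every N or O and count the H atoms it carries.
  atom 1 (O): bond orders sum to 2 → 0 H
  atom 3 (O): bond orders sum to 1 → 1 H
  atom 10 (O): bond orders sum to 2 → 0 H
  atom 11 (O): bond orders sum to 1 → 1 H
  atom 14 (N): bond orders sum to 1 → 2 H
  atom 17 (N): bond orders sum to 3 → 0 H
  atom 20 (N): bond orders sum to 1 → 2 H
Lipinski HBD = 6.
Acceptors: N atoms = 3, O atoms = 4 → HBA = 7.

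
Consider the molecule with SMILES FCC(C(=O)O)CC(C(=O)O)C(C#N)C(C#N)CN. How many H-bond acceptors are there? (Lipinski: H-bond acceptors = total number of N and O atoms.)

N atoms: 3; O atoms: 4.
Lipinski HBA = 3 + 4 = 7.

7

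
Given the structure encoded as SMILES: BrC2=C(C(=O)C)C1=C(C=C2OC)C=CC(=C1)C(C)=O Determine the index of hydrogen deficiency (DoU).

Molecular formula: C15H13BrO3.
DoU = (2C + 2 + N − H − X) / 2, where X is the halogen count and O/S are ignored.
    = (2·15 + 2 + 0 − 13 − 1) / 2 = 18 / 2 = 9.

9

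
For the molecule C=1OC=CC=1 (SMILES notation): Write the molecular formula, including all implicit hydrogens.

Walk through each heavy atom and fill implicit hydrogens from standard valence (C 4, N 3, O 2, S 2, halogen 1):
  atom 1: C, bond orders sum to 3 (valence 4) → 1 H
  atom 2: O, bond orders sum to 2 (valence 2) → 0 H
  atom 3: C, bond orders sum to 3 (valence 4) → 1 H
  atom 4: C, bond orders sum to 3 (valence 4) → 1 H
  atom 5: C, bond orders sum to 3 (valence 4) → 1 H
Totals → C:4, H:4, O:1.
In Hill order: C4H4O.

C4H4O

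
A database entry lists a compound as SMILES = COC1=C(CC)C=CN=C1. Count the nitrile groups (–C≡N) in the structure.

Scan the SMILES for the nitrile motif — none present.
Groups that are present: 1 ether.

0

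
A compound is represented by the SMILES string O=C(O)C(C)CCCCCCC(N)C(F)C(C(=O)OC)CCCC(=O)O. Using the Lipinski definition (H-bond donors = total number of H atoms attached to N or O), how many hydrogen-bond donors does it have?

Donors: find every N or O and count the H atoms it carries.
  atom 1 (O): bond orders sum to 2 → 0 H
  atom 3 (O): bond orders sum to 1 → 1 H
  atom 13 (N): bond orders sum to 1 → 2 H
  atom 18 (O): bond orders sum to 2 → 0 H
  atom 19 (O): bond orders sum to 2 → 0 H
  atom 25 (O): bond orders sum to 2 → 0 H
  atom 26 (O): bond orders sum to 1 → 1 H
Lipinski HBD = 4.

4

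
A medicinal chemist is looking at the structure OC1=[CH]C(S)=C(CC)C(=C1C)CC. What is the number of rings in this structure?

1

In SMILES, each pair of matching ring-closure digits denotes one ring-closing bond; the number of such bonds equals the number of independent rings.
Ring-closure bonds here: 1.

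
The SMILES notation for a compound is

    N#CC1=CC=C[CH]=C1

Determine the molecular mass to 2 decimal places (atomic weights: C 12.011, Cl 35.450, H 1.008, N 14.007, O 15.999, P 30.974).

First, the molecular formula is C7H5N (counting implicit H from valence).
  C: 7 × 12.011 = 84.077
  H: 5 × 1.008 = 5.040
  N: 1 × 14.007 = 14.007
Sum: 7×12.011 + 5×1.008 + 1×14.007 = 103.124 → 103.12 g/mol.

103.12 g/mol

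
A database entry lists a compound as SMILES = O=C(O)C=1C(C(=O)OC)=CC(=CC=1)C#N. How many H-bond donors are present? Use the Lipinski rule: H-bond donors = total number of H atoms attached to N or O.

1

Donors: find every N or O and count the H atoms it carries.
  atom 1 (O): bond orders sum to 2 → 0 H
  atom 3 (O): bond orders sum to 1 → 1 H
  atom 7 (O): bond orders sum to 2 → 0 H
  atom 8 (O): bond orders sum to 2 → 0 H
  atom 15 (N): bond orders sum to 3 → 0 H
Lipinski HBD = 1.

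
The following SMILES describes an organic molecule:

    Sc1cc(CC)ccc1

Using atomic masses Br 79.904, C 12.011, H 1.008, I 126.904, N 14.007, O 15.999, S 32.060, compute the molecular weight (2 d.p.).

138.23 g/mol

First, the molecular formula is C8H10S (counting implicit H from valence).
  C: 8 × 12.011 = 96.088
  H: 10 × 1.008 = 10.080
  S: 1 × 32.060 = 32.060
Sum: 8×12.011 + 10×1.008 + 1×32.060 = 138.228 → 138.23 g/mol.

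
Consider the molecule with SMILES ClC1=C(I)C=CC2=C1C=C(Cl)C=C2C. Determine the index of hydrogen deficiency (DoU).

7

Molecular formula: C11H7Cl2I.
DoU = (2C + 2 + N − H − X) / 2, where X is the halogen count and O/S are ignored.
    = (2·11 + 2 + 0 − 7 − 3) / 2 = 14 / 2 = 7.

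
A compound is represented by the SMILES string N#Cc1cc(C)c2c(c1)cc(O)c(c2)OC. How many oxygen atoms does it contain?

Scan the SMILES for O atoms (remember two-letter symbols like Cl and Br are single atoms).
Oxygen count: 2.

2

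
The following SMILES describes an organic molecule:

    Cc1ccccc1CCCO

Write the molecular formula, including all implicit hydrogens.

Walk through each heavy atom and fill implicit hydrogens from standard valence (C 4, N 3, O 2, S 2, halogen 1); for lowercase aromatic atoms, an aromatic c carries 1 H when it has two neighbours and 0 H with three, and aromatic n carries 0 H:
  atom 1: C, bond orders sum to 1 (valence 4) → 3 H
  atom 2: aromatic c, 3 neighbours → 0 H
  atom 3: aromatic c, 2 neighbours → 1 H
  atom 4: aromatic c, 2 neighbours → 1 H
  atom 5: aromatic c, 2 neighbours → 1 H
  atom 6: aromatic c, 2 neighbours → 1 H
  atom 7: aromatic c, 3 neighbours → 0 H
  atom 8: C, bond orders sum to 2 (valence 4) → 2 H
  atom 9: C, bond orders sum to 2 (valence 4) → 2 H
  atom 10: C, bond orders sum to 2 (valence 4) → 2 H
  atom 11: O, bond orders sum to 1 (valence 2) → 1 H
Totals → C:10, H:14, O:1.

C10H14O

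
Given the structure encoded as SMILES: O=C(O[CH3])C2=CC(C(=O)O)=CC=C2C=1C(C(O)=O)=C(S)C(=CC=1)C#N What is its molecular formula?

Walk through each heavy atom and fill implicit hydrogens from standard valence (C 4, N 3, O 2, S 2, halogen 1):
  atom 1: O, bond orders sum to 2 (valence 2) → 0 H
  atom 2: C, bond orders sum to 4 (valence 4) → 0 H
  atom 3: O, bond orders sum to 2 (valence 2) → 0 H
  atom 4: C with explicit H count 3
  atom 5: C, bond orders sum to 4 (valence 4) → 0 H
  atom 6: C, bond orders sum to 3 (valence 4) → 1 H
  atom 7: C, bond orders sum to 4 (valence 4) → 0 H
  atom 8: C, bond orders sum to 4 (valence 4) → 0 H
  atom 9: O, bond orders sum to 2 (valence 2) → 0 H
  atom 10: O, bond orders sum to 1 (valence 2) → 1 H
  atom 11: C, bond orders sum to 3 (valence 4) → 1 H
  atom 12: C, bond orders sum to 3 (valence 4) → 1 H
  atom 13: C, bond orders sum to 4 (valence 4) → 0 H
  atom 14: C, bond orders sum to 4 (valence 4) → 0 H
  atom 15: C, bond orders sum to 4 (valence 4) → 0 H
  atom 16: C, bond orders sum to 4 (valence 4) → 0 H
  atom 17: O, bond orders sum to 1 (valence 2) → 1 H
  atom 18: O, bond orders sum to 2 (valence 2) → 0 H
  atom 19: C, bond orders sum to 4 (valence 4) → 0 H
  atom 20: S, bond orders sum to 1 (valence 2) → 1 H
  atom 21: C, bond orders sum to 4 (valence 4) → 0 H
  atom 22: C, bond orders sum to 3 (valence 4) → 1 H
  atom 23: C, bond orders sum to 3 (valence 4) → 1 H
  atom 24: C, bond orders sum to 4 (valence 4) → 0 H
  atom 25: N, bond orders sum to 3 (valence 3) → 0 H
Totals → C:17, H:11, N:1, O:6, S:1.

C17H11NO6S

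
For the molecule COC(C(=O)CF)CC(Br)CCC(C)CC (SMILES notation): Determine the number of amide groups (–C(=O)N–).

Scan the SMILES for the amide motif — none present.
Groups that are present: 1 ether, 1 ketone.

0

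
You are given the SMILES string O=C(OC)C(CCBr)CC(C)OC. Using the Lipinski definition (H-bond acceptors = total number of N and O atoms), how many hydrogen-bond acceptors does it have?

3

N atoms: 0; O atoms: 3.
Lipinski HBA = 0 + 3 = 3.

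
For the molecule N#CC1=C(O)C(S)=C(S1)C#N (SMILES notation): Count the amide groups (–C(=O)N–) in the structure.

0

Scan the SMILES for the amide motif — none present.
Groups that are present: 1 hydroxyl, 2 nitrile, 1 thiol.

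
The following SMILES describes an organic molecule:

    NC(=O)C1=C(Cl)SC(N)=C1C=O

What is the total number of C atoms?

Count every carbon token in the SMILES (each C, including those in ring-closure positions and inside branches).
Carbon count: 6.

6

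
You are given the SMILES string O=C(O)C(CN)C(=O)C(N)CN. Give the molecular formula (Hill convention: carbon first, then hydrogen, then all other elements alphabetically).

Walk through each heavy atom and fill implicit hydrogens from standard valence (C 4, N 3, O 2, S 2, halogen 1):
  atom 1: O, bond orders sum to 2 (valence 2) → 0 H
  atom 2: C, bond orders sum to 4 (valence 4) → 0 H
  atom 3: O, bond orders sum to 1 (valence 2) → 1 H
  atom 4: C, bond orders sum to 3 (valence 4) → 1 H
  atom 5: C, bond orders sum to 2 (valence 4) → 2 H
  atom 6: N, bond orders sum to 1 (valence 3) → 2 H
  atom 7: C, bond orders sum to 4 (valence 4) → 0 H
  atom 8: O, bond orders sum to 2 (valence 2) → 0 H
  atom 9: C, bond orders sum to 3 (valence 4) → 1 H
  atom 10: N, bond orders sum to 1 (valence 3) → 2 H
  atom 11: C, bond orders sum to 2 (valence 4) → 2 H
  atom 12: N, bond orders sum to 1 (valence 3) → 2 H
Totals → C:6, H:13, N:3, O:3.

C6H13N3O3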